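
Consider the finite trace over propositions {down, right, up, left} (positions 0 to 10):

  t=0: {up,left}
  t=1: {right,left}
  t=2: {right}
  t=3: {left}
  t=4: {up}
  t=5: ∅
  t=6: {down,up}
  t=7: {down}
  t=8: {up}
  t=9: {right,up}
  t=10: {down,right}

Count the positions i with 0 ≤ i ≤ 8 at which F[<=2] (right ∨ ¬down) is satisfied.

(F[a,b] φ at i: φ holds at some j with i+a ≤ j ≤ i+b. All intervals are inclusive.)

Evaluate at each i in [0,8]:
  i=0: ✓ (witness j=0)
  i=1: ✓ (witness j=1)
  i=2: ✓ (witness j=2)
  i=3: ✓ (witness j=3)
  i=4: ✓ (witness j=4)
  i=5: ✓ (witness j=5)
  i=6: ✓ (witness j=8)
  i=7: ✓ (witness j=8)
  i=8: ✓ (witness j=8)
Positions where it holds: {0, 1, 2, 3, 4, 5, 6, 7, 8} → 9.

9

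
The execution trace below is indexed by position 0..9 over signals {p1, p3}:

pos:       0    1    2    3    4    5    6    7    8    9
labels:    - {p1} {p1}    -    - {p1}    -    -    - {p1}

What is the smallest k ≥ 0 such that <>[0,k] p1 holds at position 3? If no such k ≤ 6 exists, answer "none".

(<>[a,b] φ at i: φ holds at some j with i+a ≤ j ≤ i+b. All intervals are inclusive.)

2

Scan j = 3,4,… for p1:
  j=3: fails
  j=4: fails
  j=5: holds
First hit at j=5, so smallest k = 5-3 = 2.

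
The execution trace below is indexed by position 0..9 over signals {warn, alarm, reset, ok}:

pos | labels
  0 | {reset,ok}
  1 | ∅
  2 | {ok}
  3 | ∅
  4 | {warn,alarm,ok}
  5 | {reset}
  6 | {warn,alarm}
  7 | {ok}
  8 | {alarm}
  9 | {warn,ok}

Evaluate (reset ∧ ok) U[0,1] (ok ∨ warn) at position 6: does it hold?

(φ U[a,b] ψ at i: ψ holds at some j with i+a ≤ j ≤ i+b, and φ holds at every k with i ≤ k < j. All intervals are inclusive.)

Need some j in [6,7] with (ok ∨ warn), and (reset ∧ ok) at every k in [6,j-1].
  j=6: (ok ∨ warn) holds; no prefix to check → satisfied.

True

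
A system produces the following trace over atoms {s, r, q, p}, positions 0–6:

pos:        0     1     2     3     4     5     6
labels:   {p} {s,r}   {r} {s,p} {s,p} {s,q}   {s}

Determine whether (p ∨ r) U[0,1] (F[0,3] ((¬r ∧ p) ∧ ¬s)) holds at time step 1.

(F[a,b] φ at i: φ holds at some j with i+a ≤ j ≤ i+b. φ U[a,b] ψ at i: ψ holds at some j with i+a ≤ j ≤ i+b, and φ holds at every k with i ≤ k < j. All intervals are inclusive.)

Need some j in [1,2] with F[0,3] ((¬r ∧ p) ∧ ¬s), and (p ∨ r) at every k in [1,j-1].
  j=1: F[0,3] ((¬r ∧ p) ∧ ¬s) — fails (none in [1,4]).
  j=2: F[0,3] ((¬r ∧ p) ∧ ¬s) — fails (none in [2,5]).
No j in the window works → until fails.

Does not hold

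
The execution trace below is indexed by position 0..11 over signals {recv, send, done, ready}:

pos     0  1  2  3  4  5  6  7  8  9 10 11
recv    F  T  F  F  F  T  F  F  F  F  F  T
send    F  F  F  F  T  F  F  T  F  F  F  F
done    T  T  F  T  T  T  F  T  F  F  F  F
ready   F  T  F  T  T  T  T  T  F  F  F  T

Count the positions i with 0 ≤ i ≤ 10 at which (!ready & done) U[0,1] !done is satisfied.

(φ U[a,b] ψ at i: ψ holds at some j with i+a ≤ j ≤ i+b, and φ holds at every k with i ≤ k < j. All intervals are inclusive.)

Evaluate at each i in [0,10]:
  i=0: ✗ (no rhs in [0,1])
  i=1: ✗ (lhs fails at k=1 before rhs at j=2)
  i=2: ✓ (rhs at j=2)
  i=3: ✗ (no rhs in [3,4])
  i=4: ✗ (no rhs in [4,5])
  i=5: ✗ (lhs fails at k=5 before rhs at j=6)
  i=6: ✓ (rhs at j=6)
  i=7: ✗ (lhs fails at k=7 before rhs at j=8)
  i=8: ✓ (rhs at j=8)
  i=9: ✓ (rhs at j=9)
  i=10: ✓ (rhs at j=10)
Positions where it holds: {2, 6, 8, 9, 10} → 5.

5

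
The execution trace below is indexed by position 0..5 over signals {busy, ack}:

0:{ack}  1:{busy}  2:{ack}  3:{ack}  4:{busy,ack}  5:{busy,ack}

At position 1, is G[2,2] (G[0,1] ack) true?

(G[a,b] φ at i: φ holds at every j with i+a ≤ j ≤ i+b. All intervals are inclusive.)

Check G[0,1] ack at every j in [3,3]:
  j=3: holds on [3,4]
All positions satisfy it → formula holds.

True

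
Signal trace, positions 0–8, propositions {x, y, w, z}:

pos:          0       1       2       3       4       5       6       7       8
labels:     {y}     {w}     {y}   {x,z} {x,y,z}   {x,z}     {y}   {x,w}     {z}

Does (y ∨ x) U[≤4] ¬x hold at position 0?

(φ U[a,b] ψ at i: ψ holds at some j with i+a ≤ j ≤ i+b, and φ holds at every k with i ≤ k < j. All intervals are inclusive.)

True

Need some j in [0,4] with ¬x, and (y ∨ x) at every k in [0,j-1].
  j=0: ¬x holds; no prefix to check → satisfied.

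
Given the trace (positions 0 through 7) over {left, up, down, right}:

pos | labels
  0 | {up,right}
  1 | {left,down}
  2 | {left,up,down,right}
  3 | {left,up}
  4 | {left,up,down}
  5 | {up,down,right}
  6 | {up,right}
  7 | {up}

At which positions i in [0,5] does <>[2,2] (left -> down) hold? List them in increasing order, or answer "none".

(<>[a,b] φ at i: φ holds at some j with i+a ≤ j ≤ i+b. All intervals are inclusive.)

Evaluate at each i in [0,5]:
  i=0: ✓ (witness j=2)
  i=1: ✗ (none in [3,3])
  i=2: ✓ (witness j=4)
  i=3: ✓ (witness j=5)
  i=4: ✓ (witness j=6)
  i=5: ✓ (witness j=7)

0, 2, 3, 4, 5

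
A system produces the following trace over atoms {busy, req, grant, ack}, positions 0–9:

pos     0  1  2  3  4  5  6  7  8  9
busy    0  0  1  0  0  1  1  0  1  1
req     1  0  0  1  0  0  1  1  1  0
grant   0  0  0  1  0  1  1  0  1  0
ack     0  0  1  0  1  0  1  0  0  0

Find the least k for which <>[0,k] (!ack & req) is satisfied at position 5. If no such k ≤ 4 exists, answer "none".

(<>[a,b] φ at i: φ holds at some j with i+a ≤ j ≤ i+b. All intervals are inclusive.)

2

Scan j = 5,6,… for (!ack & req):
  j=5: fails
  j=6: fails
  j=7: holds
First hit at j=7, so smallest k = 7-5 = 2.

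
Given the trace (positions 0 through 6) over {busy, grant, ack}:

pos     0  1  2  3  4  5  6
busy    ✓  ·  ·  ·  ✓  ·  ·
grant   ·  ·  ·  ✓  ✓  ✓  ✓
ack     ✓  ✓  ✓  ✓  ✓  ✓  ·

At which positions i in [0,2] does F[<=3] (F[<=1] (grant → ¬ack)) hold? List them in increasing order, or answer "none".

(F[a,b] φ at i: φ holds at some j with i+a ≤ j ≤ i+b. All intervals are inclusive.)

0, 1, 2

Evaluate at each i in [0,2]:
  i=0: ✓ (witness j=0)
  i=1: ✓ (witness j=1)
  i=2: ✓ (witness j=2)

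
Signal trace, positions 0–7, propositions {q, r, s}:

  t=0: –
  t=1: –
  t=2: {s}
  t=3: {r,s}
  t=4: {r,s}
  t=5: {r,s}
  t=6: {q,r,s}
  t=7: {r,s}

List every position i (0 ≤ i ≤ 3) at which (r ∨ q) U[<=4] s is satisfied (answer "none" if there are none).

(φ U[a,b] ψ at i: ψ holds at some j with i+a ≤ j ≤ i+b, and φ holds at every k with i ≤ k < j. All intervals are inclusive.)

Evaluate at each i in [0,3]:
  i=0: ✗ (lhs fails at k=0 before rhs at j=2)
  i=1: ✗ (lhs fails at k=1 before rhs at j=2)
  i=2: ✓ (rhs at j=2)
  i=3: ✓ (rhs at j=3)

2, 3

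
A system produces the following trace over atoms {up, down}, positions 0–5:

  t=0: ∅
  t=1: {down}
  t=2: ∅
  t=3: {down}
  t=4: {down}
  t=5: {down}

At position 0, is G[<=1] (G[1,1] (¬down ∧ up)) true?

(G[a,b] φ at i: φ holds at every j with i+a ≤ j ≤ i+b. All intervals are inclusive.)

No

Check G[1,1] (¬down ∧ up) at every j in [0,1]:
  j=0: fails at 1
  j=1: fails at 2
Fails at j=0 → formula fails.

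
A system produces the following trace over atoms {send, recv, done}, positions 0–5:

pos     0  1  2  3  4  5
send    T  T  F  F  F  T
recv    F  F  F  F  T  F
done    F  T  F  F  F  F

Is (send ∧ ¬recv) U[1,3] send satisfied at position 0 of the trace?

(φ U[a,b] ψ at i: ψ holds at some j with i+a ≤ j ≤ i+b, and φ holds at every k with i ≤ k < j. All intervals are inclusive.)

Need some j in [1,3] with send, and (send ∧ ¬recv) at every k in [0,j-1].
  j=1: send holds; (send ∧ ¬recv) holds at every k in [0,0] → satisfied.

Holds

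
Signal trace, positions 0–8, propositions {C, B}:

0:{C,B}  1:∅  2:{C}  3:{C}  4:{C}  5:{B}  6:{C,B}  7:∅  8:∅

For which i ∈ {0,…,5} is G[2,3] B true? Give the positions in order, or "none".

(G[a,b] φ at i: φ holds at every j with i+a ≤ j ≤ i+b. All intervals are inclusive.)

Evaluate at each i in [0,5]:
  i=0: ✗ (fails at j=2)
  i=1: ✗ (fails at j=3)
  i=2: ✗ (fails at j=4)
  i=3: ✓ (all of [5,6])
  i=4: ✗ (fails at j=7)
  i=5: ✗ (fails at j=7)

3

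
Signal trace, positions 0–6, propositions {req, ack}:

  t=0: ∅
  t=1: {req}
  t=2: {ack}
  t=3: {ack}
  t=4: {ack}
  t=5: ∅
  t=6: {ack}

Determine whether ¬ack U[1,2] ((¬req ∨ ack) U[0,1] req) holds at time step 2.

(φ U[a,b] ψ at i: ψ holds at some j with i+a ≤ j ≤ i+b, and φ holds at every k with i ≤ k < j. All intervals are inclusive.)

Need some j in [3,4] with ((¬req ∨ ack) U[0,1] req), and ¬ack at every k in [2,j-1].
  j=3: ((¬req ∨ ack) U[0,1] req) — fails.
  j=4: ((¬req ∨ ack) U[0,1] req) — fails.
No j in the window works → until fails.

No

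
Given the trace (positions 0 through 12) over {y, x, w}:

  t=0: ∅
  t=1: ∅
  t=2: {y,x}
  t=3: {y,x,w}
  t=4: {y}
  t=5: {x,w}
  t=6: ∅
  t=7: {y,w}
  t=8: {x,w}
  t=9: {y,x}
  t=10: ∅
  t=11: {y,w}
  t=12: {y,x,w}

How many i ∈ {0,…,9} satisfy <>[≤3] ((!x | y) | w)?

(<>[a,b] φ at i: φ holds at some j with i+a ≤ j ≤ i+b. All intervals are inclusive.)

10

Evaluate at each i in [0,9]:
  i=0: ✓ (witness j=0)
  i=1: ✓ (witness j=1)
  i=2: ✓ (witness j=2)
  i=3: ✓ (witness j=3)
  i=4: ✓ (witness j=4)
  i=5: ✓ (witness j=5)
  i=6: ✓ (witness j=6)
  i=7: ✓ (witness j=7)
  i=8: ✓ (witness j=8)
  i=9: ✓ (witness j=9)
Positions where it holds: {0, 1, 2, 3, 4, 5, 6, 7, 8, 9} → 10.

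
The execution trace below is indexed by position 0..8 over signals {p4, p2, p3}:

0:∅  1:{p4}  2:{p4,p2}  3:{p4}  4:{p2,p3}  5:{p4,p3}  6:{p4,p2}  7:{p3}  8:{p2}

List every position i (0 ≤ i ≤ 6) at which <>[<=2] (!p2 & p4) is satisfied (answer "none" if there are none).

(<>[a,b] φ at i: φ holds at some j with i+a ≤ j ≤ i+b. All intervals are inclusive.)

Evaluate at each i in [0,6]:
  i=0: ✓ (witness j=1)
  i=1: ✓ (witness j=1)
  i=2: ✓ (witness j=3)
  i=3: ✓ (witness j=3)
  i=4: ✓ (witness j=5)
  i=5: ✓ (witness j=5)
  i=6: ✗ (none in [6,8])

0, 1, 2, 3, 4, 5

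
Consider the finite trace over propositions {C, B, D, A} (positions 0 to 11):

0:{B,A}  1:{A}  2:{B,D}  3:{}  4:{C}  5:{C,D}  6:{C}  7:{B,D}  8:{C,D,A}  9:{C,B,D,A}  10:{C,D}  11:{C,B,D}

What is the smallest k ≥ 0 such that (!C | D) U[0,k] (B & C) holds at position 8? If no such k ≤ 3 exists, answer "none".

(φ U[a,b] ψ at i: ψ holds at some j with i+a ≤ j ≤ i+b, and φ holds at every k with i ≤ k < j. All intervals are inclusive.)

Need earliest j ≥ 8 with (B & C), and (!C | D) at every k in [8,j-1].
  j=8: rhs fails.
  j=9: rhs holds; lhs holds on [8,8]. k = 1.

1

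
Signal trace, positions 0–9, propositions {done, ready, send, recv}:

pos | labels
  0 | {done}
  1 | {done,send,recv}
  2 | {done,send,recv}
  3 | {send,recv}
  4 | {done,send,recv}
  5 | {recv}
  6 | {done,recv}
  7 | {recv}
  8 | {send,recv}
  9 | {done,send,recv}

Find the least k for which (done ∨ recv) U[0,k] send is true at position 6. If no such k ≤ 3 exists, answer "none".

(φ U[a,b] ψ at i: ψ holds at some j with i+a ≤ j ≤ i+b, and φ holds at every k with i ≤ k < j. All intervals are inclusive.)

2

Need earliest j ≥ 6 with send, and (done ∨ recv) at every k in [6,j-1].
  j=6: rhs fails.
  j=7: rhs fails.
  j=8: rhs holds; lhs holds on [6,7]. k = 2.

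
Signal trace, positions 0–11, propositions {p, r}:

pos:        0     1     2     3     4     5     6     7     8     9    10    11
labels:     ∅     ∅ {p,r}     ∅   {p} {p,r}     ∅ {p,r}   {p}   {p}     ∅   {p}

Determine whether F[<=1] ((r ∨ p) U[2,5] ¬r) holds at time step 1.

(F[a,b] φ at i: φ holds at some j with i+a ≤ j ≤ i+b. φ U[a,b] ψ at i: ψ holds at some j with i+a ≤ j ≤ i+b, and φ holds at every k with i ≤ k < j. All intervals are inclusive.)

Check ((r ∨ p) U[2,5] ¬r) at each j in [1,2]:
  j=1: fails
  j=2: fails
No position in the window satisfies it → formula fails.

Does not hold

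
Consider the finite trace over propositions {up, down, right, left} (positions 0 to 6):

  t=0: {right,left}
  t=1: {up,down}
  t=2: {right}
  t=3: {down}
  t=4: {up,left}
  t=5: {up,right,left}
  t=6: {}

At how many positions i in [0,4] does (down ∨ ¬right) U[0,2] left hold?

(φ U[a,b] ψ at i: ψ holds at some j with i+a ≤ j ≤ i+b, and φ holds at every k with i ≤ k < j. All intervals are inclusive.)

3

Evaluate at each i in [0,4]:
  i=0: ✓ (rhs at j=0)
  i=1: ✗ (no rhs in [1,3])
  i=2: ✗ (lhs fails at k=2 before rhs at j=4)
  i=3: ✓ (rhs at j=4; lhs holds on [3,3])
  i=4: ✓ (rhs at j=4)
Positions where it holds: {0, 3, 4} → 3.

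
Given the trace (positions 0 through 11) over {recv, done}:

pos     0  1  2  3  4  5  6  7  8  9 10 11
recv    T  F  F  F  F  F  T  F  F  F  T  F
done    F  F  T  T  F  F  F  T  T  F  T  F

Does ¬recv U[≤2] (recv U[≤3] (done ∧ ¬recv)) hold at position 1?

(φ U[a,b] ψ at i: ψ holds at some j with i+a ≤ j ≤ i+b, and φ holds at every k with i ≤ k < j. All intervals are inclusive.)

True

Need some j in [1,3] with (recv U[≤3] (done ∧ ¬recv)), and ¬recv at every k in [1,j-1].
  j=1: (recv U[≤3] (done ∧ ¬recv)) — fails.
  j=2: (recv U[≤3] (done ∧ ¬recv)) holds; ¬recv holds at every k in [1,1] → satisfied.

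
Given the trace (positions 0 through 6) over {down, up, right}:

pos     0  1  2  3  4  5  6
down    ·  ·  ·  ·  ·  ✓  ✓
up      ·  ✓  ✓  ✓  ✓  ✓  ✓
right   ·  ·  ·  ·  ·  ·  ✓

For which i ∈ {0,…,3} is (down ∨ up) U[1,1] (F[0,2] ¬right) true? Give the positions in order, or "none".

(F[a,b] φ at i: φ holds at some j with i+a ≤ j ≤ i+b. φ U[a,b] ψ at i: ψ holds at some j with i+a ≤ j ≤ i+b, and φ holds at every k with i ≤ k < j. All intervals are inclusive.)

Evaluate at each i in [0,3]:
  i=0: ✗ (lhs fails at k=0 before rhs at j=1)
  i=1: ✓ (rhs at j=2; lhs holds on [1,1])
  i=2: ✓ (rhs at j=3; lhs holds on [2,2])
  i=3: ✓ (rhs at j=4; lhs holds on [3,3])

1, 2, 3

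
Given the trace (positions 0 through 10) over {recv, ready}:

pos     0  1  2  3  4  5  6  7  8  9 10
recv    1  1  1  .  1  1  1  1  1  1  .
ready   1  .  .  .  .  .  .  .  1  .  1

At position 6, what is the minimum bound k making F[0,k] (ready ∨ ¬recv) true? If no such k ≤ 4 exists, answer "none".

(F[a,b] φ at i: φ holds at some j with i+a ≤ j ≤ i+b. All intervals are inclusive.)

2

Scan j = 6,7,… for (ready ∨ ¬recv):
  j=6: fails
  j=7: fails
  j=8: holds
First hit at j=8, so smallest k = 8-6 = 2.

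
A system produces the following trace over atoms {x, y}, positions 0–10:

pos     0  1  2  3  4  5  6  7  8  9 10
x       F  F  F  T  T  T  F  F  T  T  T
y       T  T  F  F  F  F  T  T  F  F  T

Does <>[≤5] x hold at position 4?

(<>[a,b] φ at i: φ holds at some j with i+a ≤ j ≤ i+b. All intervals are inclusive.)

True

Check x at each j in [4,9]:
  j=4: true
  j=5: true
  j=6: false
  j=7: false
  j=8: true
  j=9: true
Found at j=4 → formula holds.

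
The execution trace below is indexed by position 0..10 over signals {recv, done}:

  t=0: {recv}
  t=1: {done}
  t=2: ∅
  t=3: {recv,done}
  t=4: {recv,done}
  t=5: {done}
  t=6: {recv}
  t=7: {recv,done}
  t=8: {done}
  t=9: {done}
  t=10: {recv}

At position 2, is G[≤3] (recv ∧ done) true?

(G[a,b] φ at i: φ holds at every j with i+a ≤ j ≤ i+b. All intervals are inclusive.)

Check (recv ∧ done) at every j in [2,5]:
  j=2: false
  j=3: true
  j=4: true
  j=5: false
Fails at j=2 → formula fails.

False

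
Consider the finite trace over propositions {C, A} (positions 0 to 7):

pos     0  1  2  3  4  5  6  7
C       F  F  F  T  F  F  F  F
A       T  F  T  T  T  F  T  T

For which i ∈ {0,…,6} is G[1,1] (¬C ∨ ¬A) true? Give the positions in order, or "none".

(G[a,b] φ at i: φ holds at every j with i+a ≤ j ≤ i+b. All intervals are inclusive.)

Evaluate at each i in [0,6]:
  i=0: ✓ (all of [1,1])
  i=1: ✓ (all of [2,2])
  i=2: ✗ (fails at j=3)
  i=3: ✓ (all of [4,4])
  i=4: ✓ (all of [5,5])
  i=5: ✓ (all of [6,6])
  i=6: ✓ (all of [7,7])

0, 1, 3, 4, 5, 6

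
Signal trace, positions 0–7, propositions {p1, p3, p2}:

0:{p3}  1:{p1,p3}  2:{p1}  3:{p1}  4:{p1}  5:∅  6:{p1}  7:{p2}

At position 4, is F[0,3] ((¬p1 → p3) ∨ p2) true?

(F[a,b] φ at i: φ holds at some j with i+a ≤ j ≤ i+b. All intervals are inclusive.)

Check ((¬p1 → p3) ∨ p2) at each j in [4,7]:
  j=4: true
  j=5: false
  j=6: true
  j=7: true
Found at j=4 → formula holds.

True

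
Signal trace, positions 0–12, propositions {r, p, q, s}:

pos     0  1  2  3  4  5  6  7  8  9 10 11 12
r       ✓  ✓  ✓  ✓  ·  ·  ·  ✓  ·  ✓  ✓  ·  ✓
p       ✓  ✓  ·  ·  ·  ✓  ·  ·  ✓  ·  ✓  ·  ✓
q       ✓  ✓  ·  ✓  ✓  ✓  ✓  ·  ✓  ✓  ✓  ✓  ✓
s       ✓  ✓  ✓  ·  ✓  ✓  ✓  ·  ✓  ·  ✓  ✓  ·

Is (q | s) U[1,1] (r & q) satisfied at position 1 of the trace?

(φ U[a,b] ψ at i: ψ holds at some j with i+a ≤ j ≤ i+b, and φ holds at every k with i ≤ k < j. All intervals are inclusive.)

False

Need some j in [2,2] with (r & q), and (q | s) at every k in [1,j-1].
  j=2: (r & q) false.
No j in the window works → until fails.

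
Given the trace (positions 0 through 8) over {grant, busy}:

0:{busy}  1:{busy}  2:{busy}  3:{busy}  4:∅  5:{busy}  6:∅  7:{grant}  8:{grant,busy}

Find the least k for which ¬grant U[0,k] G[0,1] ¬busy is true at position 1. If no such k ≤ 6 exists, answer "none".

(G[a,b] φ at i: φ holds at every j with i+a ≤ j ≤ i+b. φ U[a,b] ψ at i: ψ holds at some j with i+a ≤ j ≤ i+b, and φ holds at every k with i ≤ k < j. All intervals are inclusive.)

5

Need earliest j ≥ 1 with G[0,1] ¬busy, and ¬grant at every k in [1,j-1].
  j=1: rhs fails.
  j=2: rhs fails.
  j=3: rhs fails.
  j=4: rhs fails.
  j=5: rhs fails.
  j=6: rhs holds; lhs holds on [1,5]. k = 5.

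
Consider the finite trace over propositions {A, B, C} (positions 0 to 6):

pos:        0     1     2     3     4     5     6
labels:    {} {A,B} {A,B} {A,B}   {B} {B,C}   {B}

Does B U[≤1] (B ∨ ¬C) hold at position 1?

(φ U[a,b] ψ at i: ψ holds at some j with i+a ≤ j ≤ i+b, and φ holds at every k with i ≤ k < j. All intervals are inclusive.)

Holds

Need some j in [1,2] with (B ∨ ¬C), and B at every k in [1,j-1].
  j=1: (B ∨ ¬C) holds; no prefix to check → satisfied.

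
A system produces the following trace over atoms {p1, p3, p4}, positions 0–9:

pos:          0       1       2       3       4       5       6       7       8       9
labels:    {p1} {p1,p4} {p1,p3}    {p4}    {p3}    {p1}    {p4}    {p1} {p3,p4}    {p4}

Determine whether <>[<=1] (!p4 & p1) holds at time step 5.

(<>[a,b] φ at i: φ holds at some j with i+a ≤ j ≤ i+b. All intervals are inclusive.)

True

Check (!p4 & p1) at each j in [5,6]:
  j=5: true
  j=6: false
Found at j=5 → formula holds.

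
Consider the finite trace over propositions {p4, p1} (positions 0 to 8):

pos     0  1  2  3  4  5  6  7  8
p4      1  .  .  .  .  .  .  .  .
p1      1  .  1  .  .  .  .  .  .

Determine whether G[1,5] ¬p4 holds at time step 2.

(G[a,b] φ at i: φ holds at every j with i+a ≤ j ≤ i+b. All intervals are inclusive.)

Yes

Check ¬p4 at every j in [3,7]:
  j=3: true
  j=4: true
  j=5: true
  j=6: true
  j=7: true
All positions satisfy it → formula holds.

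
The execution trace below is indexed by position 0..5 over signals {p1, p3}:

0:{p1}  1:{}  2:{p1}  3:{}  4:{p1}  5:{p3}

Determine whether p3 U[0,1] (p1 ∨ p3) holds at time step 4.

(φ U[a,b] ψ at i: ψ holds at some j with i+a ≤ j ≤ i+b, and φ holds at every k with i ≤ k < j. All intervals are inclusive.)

Need some j in [4,5] with (p1 ∨ p3), and p3 at every k in [4,j-1].
  j=4: (p1 ∨ p3) holds; no prefix to check → satisfied.

True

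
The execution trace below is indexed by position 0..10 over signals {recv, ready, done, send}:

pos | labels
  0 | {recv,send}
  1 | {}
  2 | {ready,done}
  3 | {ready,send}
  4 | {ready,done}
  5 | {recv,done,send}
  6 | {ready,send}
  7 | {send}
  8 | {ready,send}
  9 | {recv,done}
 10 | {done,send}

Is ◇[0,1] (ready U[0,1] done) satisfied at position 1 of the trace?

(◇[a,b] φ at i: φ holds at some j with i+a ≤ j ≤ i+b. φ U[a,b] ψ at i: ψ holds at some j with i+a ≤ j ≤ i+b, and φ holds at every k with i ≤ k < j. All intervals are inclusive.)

True

Check (ready U[0,1] done) at each j in [1,2]:
  j=1: fails
  j=2: holds
Found at j=2 → formula holds.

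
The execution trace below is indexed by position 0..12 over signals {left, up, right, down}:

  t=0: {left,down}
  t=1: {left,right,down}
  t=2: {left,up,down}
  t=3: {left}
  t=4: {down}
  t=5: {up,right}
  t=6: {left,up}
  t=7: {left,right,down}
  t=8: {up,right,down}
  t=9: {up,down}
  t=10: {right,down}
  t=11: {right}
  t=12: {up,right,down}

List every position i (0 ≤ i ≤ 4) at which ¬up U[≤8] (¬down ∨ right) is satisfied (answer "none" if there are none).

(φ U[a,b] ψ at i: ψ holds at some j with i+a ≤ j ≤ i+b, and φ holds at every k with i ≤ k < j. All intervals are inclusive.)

Evaluate at each i in [0,4]:
  i=0: ✓ (rhs at j=1; lhs holds on [0,0])
  i=1: ✓ (rhs at j=1)
  i=2: ✗ (lhs fails at k=2 before rhs at j=3)
  i=3: ✓ (rhs at j=3)
  i=4: ✓ (rhs at j=5; lhs holds on [4,4])

0, 1, 3, 4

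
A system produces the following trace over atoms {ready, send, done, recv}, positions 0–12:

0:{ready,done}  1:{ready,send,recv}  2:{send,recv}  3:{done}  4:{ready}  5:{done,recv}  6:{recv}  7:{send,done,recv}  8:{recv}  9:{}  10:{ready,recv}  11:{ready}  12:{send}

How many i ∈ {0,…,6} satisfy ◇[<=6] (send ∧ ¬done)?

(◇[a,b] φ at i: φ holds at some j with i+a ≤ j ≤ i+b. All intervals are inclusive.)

4

Evaluate at each i in [0,6]:
  i=0: ✓ (witness j=1)
  i=1: ✓ (witness j=1)
  i=2: ✓ (witness j=2)
  i=3: ✗ (none in [3,9])
  i=4: ✗ (none in [4,10])
  i=5: ✗ (none in [5,11])
  i=6: ✓ (witness j=12)
Positions where it holds: {0, 1, 2, 6} → 4.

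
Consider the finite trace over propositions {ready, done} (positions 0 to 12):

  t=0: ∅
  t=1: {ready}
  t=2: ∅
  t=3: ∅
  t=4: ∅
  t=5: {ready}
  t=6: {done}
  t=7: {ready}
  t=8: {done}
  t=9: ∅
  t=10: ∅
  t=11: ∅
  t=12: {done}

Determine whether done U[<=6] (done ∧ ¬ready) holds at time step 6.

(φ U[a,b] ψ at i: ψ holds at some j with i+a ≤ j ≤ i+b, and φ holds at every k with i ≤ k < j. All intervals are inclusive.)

Need some j in [6,12] with (done ∧ ¬ready), and done at every k in [6,j-1].
  j=6: (done ∧ ¬ready) holds; no prefix to check → satisfied.

Holds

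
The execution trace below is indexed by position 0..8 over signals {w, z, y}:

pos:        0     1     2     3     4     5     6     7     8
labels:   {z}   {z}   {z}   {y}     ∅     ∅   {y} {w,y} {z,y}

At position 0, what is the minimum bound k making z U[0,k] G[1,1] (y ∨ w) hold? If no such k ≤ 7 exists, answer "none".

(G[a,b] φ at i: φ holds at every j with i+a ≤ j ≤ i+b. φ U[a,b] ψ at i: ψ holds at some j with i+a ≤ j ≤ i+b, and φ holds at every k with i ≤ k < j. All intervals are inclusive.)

2

Need earliest j ≥ 0 with G[1,1] (y ∨ w), and z at every k in [0,j-1].
  j=0: rhs fails.
  j=1: rhs fails.
  j=2: rhs holds; lhs holds on [0,1]. k = 2.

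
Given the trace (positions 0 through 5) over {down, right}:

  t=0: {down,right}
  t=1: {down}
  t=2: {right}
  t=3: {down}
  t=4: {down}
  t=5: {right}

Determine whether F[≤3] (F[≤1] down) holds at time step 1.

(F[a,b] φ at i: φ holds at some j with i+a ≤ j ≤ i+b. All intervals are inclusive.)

Check F[≤1] down at each j in [1,4]:
  j=1: holds (witness at 1)
  j=2: holds (witness at 3)
  j=3: holds (witness at 3)
  j=4: holds (witness at 4)
Found at j=1 → formula holds.

Holds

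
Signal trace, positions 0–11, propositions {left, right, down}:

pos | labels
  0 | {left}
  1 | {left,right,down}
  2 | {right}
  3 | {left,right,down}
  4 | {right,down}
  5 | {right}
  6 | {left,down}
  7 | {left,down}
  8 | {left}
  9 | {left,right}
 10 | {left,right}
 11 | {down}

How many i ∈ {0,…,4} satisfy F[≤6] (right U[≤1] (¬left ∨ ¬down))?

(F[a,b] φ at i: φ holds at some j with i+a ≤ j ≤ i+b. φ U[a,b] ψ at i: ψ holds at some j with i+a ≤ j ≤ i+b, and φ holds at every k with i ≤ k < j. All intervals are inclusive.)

Evaluate at each i in [0,4]:
  i=0: ✓ (witness j=0)
  i=1: ✓ (witness j=1)
  i=2: ✓ (witness j=2)
  i=3: ✓ (witness j=3)
  i=4: ✓ (witness j=4)
Positions where it holds: {0, 1, 2, 3, 4} → 5.

5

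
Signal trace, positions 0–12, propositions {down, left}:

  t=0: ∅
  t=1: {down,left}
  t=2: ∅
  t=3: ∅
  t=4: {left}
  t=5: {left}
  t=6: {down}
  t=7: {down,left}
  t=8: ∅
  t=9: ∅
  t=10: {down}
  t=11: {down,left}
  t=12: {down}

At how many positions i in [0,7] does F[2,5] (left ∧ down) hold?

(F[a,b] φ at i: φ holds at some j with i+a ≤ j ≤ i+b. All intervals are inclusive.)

6

Evaluate at each i in [0,7]:
  i=0: ✗ (none in [2,5])
  i=1: ✗ (none in [3,6])
  i=2: ✓ (witness j=7)
  i=3: ✓ (witness j=7)
  i=4: ✓ (witness j=7)
  i=5: ✓ (witness j=7)
  i=6: ✓ (witness j=11)
  i=7: ✓ (witness j=11)
Positions where it holds: {2, 3, 4, 5, 6, 7} → 6.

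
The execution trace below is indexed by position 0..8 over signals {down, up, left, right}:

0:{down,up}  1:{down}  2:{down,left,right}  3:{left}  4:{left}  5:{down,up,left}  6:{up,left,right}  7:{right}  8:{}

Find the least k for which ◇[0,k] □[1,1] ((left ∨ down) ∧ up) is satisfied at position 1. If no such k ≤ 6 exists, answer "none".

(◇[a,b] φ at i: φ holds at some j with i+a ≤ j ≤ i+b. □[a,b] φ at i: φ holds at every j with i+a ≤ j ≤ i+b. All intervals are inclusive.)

Scan j = 1,2,… for □[1,1] ((left ∨ down) ∧ up):
  j=1: fails
  j=2: fails
  j=3: fails
  j=4: holds
First hit at j=4, so smallest k = 4-1 = 3.

3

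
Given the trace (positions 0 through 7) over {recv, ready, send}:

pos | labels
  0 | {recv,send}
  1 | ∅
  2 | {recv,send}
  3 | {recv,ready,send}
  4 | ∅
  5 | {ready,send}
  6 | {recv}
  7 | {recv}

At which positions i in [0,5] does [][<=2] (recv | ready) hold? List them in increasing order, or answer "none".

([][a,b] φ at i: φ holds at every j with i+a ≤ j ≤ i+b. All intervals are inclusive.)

Evaluate at each i in [0,5]:
  i=0: ✗ (fails at j=1)
  i=1: ✗ (fails at j=1)
  i=2: ✗ (fails at j=4)
  i=3: ✗ (fails at j=4)
  i=4: ✗ (fails at j=4)
  i=5: ✓ (all of [5,7])

5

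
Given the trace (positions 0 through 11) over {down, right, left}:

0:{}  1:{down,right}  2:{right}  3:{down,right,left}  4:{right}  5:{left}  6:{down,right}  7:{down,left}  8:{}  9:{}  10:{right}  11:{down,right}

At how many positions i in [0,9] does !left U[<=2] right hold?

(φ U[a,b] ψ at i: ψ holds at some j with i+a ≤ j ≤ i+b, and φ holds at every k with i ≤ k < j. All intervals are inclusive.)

Evaluate at each i in [0,9]:
  i=0: ✓ (rhs at j=1; lhs holds on [0,0])
  i=1: ✓ (rhs at j=1)
  i=2: ✓ (rhs at j=2)
  i=3: ✓ (rhs at j=3)
  i=4: ✓ (rhs at j=4)
  i=5: ✗ (lhs fails at k=5 before rhs at j=6)
  i=6: ✓ (rhs at j=6)
  i=7: ✗ (no rhs in [7,9])
  i=8: ✓ (rhs at j=10; lhs holds on [8,9])
  i=9: ✓ (rhs at j=10; lhs holds on [9,9])
Positions where it holds: {0, 1, 2, 3, 4, 6, 8, 9} → 8.

8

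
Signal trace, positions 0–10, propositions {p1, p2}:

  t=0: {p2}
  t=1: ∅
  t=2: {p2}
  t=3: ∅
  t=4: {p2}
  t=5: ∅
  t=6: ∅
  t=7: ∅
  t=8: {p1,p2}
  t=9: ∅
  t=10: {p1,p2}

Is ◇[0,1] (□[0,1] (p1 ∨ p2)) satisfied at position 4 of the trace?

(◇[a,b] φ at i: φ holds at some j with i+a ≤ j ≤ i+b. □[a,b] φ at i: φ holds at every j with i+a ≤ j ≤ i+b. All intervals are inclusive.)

Check □[0,1] (p1 ∨ p2) at each j in [4,5]:
  j=4: fails at 5
  j=5: fails at 5
No position in the window satisfies it → formula fails.

Does not hold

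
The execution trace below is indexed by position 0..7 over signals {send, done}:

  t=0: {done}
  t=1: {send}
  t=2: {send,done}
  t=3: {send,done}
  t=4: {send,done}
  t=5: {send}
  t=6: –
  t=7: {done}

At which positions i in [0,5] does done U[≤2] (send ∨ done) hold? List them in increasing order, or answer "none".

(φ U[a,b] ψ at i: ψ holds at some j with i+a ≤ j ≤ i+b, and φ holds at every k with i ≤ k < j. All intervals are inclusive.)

0, 1, 2, 3, 4, 5

Evaluate at each i in [0,5]:
  i=0: ✓ (rhs at j=0)
  i=1: ✓ (rhs at j=1)
  i=2: ✓ (rhs at j=2)
  i=3: ✓ (rhs at j=3)
  i=4: ✓ (rhs at j=4)
  i=5: ✓ (rhs at j=5)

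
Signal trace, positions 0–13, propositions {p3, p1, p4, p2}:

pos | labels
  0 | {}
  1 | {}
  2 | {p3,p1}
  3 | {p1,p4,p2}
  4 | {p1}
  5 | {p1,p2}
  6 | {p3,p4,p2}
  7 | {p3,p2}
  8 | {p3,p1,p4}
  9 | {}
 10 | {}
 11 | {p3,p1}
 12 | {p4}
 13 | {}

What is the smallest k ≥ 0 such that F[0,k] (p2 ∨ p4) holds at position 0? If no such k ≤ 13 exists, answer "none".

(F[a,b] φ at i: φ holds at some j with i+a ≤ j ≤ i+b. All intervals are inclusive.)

Scan j = 0,1,… for (p2 ∨ p4):
  j=0: fails
  j=1: fails
  j=2: fails
  j=3: holds
First hit at j=3, so smallest k = 3-0 = 3.

3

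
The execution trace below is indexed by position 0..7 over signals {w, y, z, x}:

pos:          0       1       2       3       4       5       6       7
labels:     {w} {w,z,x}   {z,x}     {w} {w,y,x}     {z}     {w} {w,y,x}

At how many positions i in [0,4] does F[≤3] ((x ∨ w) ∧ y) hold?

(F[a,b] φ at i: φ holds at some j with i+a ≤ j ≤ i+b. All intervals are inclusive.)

4

Evaluate at each i in [0,4]:
  i=0: ✗ (none in [0,3])
  i=1: ✓ (witness j=4)
  i=2: ✓ (witness j=4)
  i=3: ✓ (witness j=4)
  i=4: ✓ (witness j=4)
Positions where it holds: {1, 2, 3, 4} → 4.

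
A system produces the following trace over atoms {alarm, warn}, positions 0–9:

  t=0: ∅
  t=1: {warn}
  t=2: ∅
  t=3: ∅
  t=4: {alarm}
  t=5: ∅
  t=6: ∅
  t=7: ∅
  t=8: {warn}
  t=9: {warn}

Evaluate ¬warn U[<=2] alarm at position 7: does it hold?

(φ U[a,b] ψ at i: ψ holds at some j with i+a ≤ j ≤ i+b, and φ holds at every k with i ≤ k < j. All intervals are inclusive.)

Need some j in [7,9] with alarm, and ¬warn at every k in [7,j-1].
  j=7: alarm false.
  j=8: alarm false.
  j=9: alarm false.
No j in the window works → until fails.

No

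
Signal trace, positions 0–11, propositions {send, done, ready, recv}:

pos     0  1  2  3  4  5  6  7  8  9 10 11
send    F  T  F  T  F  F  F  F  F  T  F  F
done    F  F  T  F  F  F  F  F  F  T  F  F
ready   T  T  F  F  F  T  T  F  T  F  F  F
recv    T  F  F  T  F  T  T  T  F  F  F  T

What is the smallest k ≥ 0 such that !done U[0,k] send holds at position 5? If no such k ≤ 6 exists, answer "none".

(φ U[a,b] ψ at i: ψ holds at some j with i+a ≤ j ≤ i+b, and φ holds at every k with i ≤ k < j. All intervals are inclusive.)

Need earliest j ≥ 5 with send, and !done at every k in [5,j-1].
  j=5: rhs fails.
  j=6: rhs fails.
  j=7: rhs fails.
  j=8: rhs fails.
  j=9: rhs holds; lhs holds on [5,8]. k = 4.

4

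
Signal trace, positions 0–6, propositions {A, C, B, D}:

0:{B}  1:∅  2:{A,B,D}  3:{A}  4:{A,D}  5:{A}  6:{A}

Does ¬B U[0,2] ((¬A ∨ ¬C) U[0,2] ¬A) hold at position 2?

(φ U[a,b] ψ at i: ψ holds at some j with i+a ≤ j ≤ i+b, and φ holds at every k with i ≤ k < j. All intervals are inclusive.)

Does not hold

Need some j in [2,4] with ((¬A ∨ ¬C) U[0,2] ¬A), and ¬B at every k in [2,j-1].
  j=2: ((¬A ∨ ¬C) U[0,2] ¬A) — fails.
  j=3: ((¬A ∨ ¬C) U[0,2] ¬A) — fails.
  j=4: ((¬A ∨ ¬C) U[0,2] ¬A) — fails.
No j in the window works → until fails.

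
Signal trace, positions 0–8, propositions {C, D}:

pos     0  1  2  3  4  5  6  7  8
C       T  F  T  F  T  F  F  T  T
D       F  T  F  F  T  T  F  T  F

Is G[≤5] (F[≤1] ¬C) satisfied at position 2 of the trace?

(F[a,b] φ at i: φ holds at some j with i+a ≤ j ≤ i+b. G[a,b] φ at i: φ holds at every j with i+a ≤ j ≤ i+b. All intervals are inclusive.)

Check F[≤1] ¬C at every j in [2,7]:
  j=2: holds (witness at 3)
  j=3: holds (witness at 3)
  j=4: holds (witness at 5)
  j=5: holds (witness at 5)
  j=6: holds (witness at 6)
  j=7: fails (none in [7,8])
Fails at j=7 → formula fails.

False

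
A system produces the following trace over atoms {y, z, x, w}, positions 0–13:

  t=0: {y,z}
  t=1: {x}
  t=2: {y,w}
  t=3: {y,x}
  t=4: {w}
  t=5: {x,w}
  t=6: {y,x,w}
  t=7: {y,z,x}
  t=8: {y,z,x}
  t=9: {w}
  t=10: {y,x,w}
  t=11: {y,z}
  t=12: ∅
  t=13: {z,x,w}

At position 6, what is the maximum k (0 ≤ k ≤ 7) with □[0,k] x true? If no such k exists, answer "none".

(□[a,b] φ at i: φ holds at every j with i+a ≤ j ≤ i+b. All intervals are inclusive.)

x must hold from j=6 onward; find where it first fails.
  j=6: holds
  j=7: holds
  j=8: holds
  j=9: fails
Holds on [6,8], so largest k = 2.

2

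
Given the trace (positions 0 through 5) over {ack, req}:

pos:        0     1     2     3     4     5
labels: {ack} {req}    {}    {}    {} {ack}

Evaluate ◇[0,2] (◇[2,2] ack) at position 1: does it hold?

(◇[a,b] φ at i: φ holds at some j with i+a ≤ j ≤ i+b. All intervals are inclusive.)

Check ◇[2,2] ack at each j in [1,3]:
  j=1: fails (none in [3,3])
  j=2: fails (none in [4,4])
  j=3: holds (witness at 5)
Found at j=3 → formula holds.

Yes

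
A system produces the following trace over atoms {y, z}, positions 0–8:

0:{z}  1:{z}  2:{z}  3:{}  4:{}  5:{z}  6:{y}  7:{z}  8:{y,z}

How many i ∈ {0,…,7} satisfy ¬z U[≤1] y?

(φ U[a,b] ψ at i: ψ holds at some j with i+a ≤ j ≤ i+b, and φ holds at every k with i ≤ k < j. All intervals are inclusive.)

1

Evaluate at each i in [0,7]:
  i=0: ✗ (no rhs in [0,1])
  i=1: ✗ (no rhs in [1,2])
  i=2: ✗ (no rhs in [2,3])
  i=3: ✗ (no rhs in [3,4])
  i=4: ✗ (no rhs in [4,5])
  i=5: ✗ (lhs fails at k=5 before rhs at j=6)
  i=6: ✓ (rhs at j=6)
  i=7: ✗ (lhs fails at k=7 before rhs at j=8)
Positions where it holds: {6} → 1.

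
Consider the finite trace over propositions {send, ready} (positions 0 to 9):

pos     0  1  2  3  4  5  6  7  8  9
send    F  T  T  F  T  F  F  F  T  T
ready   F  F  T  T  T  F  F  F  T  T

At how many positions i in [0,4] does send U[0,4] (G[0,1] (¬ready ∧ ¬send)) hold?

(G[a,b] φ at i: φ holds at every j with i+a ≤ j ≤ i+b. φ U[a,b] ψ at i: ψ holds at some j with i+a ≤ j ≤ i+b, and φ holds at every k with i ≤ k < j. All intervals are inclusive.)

1

Evaluate at each i in [0,4]:
  i=0: ✗ (no rhs in [0,4])
  i=1: ✗ (lhs fails at k=3 before rhs at j=5)
  i=2: ✗ (lhs fails at k=3 before rhs at j=5)
  i=3: ✗ (lhs fails at k=3 before rhs at j=5)
  i=4: ✓ (rhs at j=5; lhs holds on [4,4])
Positions where it holds: {4} → 1.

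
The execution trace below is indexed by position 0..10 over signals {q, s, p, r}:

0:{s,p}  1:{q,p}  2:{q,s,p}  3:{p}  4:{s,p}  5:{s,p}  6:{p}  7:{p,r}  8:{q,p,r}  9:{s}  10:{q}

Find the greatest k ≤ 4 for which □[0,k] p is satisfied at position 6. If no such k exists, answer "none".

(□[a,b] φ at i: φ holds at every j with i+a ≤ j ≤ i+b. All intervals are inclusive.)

p must hold from j=6 onward; find where it first fails.
  j=6: holds
  j=7: holds
  j=8: holds
  j=9: fails
Holds on [6,8], so largest k = 2.

2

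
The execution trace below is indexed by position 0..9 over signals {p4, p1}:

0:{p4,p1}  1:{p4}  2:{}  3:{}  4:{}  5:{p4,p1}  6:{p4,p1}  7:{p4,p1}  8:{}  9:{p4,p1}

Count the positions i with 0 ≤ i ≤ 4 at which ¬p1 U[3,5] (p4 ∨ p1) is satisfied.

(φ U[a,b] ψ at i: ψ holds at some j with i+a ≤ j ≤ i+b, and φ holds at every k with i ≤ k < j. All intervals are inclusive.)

Evaluate at each i in [0,4]:
  i=0: ✗ (lhs fails at k=0 before rhs at j=5)
  i=1: ✓ (rhs at j=5; lhs holds on [1,4])
  i=2: ✓ (rhs at j=5; lhs holds on [2,4])
  i=3: ✗ (lhs fails at k=5 before rhs at j=6)
  i=4: ✗ (lhs fails at k=5 before rhs at j=7)
Positions where it holds: {1, 2} → 2.

2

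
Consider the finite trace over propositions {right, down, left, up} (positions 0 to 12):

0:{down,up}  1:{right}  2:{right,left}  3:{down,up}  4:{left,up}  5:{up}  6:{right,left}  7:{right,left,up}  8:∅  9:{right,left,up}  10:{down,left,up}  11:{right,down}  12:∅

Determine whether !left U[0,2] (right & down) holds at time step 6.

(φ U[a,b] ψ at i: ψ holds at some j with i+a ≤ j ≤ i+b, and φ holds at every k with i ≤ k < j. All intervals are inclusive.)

False

Need some j in [6,8] with (right & down), and !left at every k in [6,j-1].
  j=6: (right & down) false.
  j=7: (right & down) false.
  j=8: (right & down) false.
No j in the window works → until fails.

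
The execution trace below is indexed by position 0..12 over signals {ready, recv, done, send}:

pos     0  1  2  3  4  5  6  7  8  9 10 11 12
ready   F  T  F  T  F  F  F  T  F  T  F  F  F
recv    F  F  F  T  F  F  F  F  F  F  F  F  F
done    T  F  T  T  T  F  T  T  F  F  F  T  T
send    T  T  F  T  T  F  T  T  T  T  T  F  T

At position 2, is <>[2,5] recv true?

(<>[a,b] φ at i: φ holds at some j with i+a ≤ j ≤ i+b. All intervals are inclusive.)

Check recv at each j in [4,7]:
  j=4: false
  j=5: false
  j=6: false
  j=7: false
No position in the window satisfies it → formula fails.

Does not hold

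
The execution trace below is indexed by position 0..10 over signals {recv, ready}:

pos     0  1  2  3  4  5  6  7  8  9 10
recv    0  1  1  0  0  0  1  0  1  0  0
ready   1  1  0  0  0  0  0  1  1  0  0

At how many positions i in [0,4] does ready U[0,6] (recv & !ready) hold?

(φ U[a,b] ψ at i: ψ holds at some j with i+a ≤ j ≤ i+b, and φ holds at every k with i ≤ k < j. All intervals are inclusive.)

3

Evaluate at each i in [0,4]:
  i=0: ✓ (rhs at j=2; lhs holds on [0,1])
  i=1: ✓ (rhs at j=2; lhs holds on [1,1])
  i=2: ✓ (rhs at j=2)
  i=3: ✗ (lhs fails at k=3 before rhs at j=6)
  i=4: ✗ (lhs fails at k=4 before rhs at j=6)
Positions where it holds: {0, 1, 2} → 3.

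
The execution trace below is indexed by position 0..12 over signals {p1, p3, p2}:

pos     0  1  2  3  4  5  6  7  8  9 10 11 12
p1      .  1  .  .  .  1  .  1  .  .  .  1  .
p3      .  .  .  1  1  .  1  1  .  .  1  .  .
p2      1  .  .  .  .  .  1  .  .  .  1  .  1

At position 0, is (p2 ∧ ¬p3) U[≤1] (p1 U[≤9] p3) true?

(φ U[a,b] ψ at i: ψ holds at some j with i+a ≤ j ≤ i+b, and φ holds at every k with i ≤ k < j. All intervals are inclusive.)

Need some j in [0,1] with (p1 U[≤9] p3), and (p2 ∧ ¬p3) at every k in [0,j-1].
  j=0: (p1 U[≤9] p3) — fails.
  j=1: (p1 U[≤9] p3) — fails.
No j in the window works → until fails.

No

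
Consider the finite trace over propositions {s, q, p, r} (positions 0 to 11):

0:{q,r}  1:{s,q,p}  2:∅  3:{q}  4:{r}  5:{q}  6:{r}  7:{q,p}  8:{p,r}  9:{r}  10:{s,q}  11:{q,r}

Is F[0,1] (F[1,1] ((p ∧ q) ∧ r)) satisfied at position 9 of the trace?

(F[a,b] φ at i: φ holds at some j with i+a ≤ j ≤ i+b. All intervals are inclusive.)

False

Check F[1,1] ((p ∧ q) ∧ r) at each j in [9,10]:
  j=9: fails (none in [10,10])
  j=10: fails (none in [11,11])
No position in the window satisfies it → formula fails.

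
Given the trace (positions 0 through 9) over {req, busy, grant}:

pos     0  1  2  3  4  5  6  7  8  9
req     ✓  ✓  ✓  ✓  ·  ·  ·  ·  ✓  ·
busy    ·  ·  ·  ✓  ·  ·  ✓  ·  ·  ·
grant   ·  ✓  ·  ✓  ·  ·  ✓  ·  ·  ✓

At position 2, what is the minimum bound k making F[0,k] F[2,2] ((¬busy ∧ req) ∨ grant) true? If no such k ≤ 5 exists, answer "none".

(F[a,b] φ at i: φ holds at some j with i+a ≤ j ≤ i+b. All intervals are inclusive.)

Scan j = 2,3,… for F[2,2] ((¬busy ∧ req) ∨ grant):
  j=2: fails
  j=3: fails
  j=4: holds
First hit at j=4, so smallest k = 4-2 = 2.

2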